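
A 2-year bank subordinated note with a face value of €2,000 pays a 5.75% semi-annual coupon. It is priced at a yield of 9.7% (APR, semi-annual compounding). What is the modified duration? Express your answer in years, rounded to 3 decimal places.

1.826 years

Periodic yield y = 0.0485. First find Macaulay duration:
  t   CF        PV=CF/(1+0.0485)^t    t·PV
  1        57.50        54.8402        54.8402
  2        57.50        52.3035       104.6071
  3        57.50        49.8841       149.6524
  4     2,057.50     1,702.4176     6,809.6705
  Σ                  1,859.4455     7,118.7702
P = 1,859.4455; Macaulay duration = 7,118.7702 / 1,859.4455 = 3.82844 half-year periods = 1.91422 years.
Modified duration = D_Mac / (1 + y) = 1.91422 / 1.0485 = 1.82567 years.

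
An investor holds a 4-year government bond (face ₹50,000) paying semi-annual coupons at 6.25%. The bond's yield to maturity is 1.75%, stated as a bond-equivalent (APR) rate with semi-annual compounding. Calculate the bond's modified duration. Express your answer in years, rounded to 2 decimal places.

3.61 years

Periodic yield y = 0.00875. First find Macaulay duration:
  t   CF        PV=CF/(1+0.00875)^t    t·PV
  1     1,562.50     1,548.9467     1,548.9467
  2     1,562.50     1,535.5110     3,071.0220
  3     1,562.50     1,522.1918     4,566.5754
  4     1,562.50     1,508.9882     6,035.9527
  5     1,562.50     1,495.8991     7,479.4953
  6     1,562.50     1,482.9235     8,897.5408
  7     1,562.50     1,470.0604    10,290.4231
  8    51,562.50    48,091.1967   384,729.5735
  Σ                 58,655.7174   426,619.5295
P = 58,655.7174; Macaulay duration = 426,619.5295 / 58,655.7174 = 7.27328 half-year periods = 3.63664 years.
Modified duration = D_Mac / (1 + y) = 3.63664 / 1.00875 = 3.60510 years.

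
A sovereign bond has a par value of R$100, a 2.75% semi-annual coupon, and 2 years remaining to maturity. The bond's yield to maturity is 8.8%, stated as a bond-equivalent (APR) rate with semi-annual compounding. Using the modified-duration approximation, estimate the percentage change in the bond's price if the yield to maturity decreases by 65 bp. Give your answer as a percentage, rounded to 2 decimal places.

Periodic yield y = 0.044. Modified duration first:
  t   CF        PV=CF/(1+0.044)^t    t·PV
  1        1.375         1.3170         1.3170
  2        1.375         1.2615         2.5231
  3        1.375         1.2084         3.6251
  4      101.375        85.3353       341.3413
  Σ                     89.1223       348.8066
P = 89.1223; D_Mac = 3.91380 half-year periods = 1.95690 yrs; D_mod = 1.95690/(1+0.044) = 1.87442 yrs.
ΔP/P ≈ -D_mod · Δy = -1.87442 × (-0.0065) = +0.012184 = +1.2184%.

+1.22%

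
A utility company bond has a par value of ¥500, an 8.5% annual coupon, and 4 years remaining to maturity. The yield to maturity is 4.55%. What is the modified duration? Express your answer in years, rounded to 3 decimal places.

Periodic yield y = 0.0455. First find Macaulay duration:
  t   CF        PV=CF/(1+0.0455)^t    t·PV
  1        42.50        40.6504        40.6504
  2        42.50        38.8813        77.7626
  3        42.50        37.1892       111.5676
  4       542.50       454.0499     1,816.1996
  Σ                    570.7708     2,046.1803
P = 570.7708; Macaulay duration = 2,046.1803 / 570.7708 = 3.58494 years.
Modified duration = D_Mac / (1 + y) = 3.58494 / 1.0455 = 3.42893 years.

3.429 years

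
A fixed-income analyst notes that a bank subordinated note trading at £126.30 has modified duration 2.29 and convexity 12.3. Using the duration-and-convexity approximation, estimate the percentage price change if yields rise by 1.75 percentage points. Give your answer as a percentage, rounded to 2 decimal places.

-3.82%

Duration effect: -D_mod·Δy = -2.29 × (+0.0175) = -0.040075
Convexity effect: ½·C·(Δy)² = 0.5 × 12.3 × (0.0175)² = +0.0018834375
ΔP/P ≈ -0.040075 + 0.0018834375 = -0.0381915625
= -3.81915625%.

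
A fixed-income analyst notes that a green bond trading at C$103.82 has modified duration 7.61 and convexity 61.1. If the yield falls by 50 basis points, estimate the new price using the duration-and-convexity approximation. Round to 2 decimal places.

Duration effect: -D_mod·Δy = -7.61 × (-0.005) = +0.038050
Convexity effect: ½·C·(Δy)² = 0.5 × 61.1 × (-0.005)² = +0.00076375
ΔP/P ≈ +0.038050 + 0.00076375 = +0.03881375
New price ≈ 103.82 × (1 + 0.03881375) = 107.849643525.

C$107.85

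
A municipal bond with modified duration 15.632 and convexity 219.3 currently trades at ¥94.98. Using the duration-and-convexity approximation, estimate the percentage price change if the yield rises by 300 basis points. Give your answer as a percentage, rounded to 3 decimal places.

-37.028%

Duration effect: -D_mod·Δy = -15.632 × (+0.03) = -0.468960
Convexity effect: ½·C·(Δy)² = 0.5 × 219.3 × (0.03)² = +0.0986850
ΔP/P ≈ -0.468960 + 0.0986850 = -0.370275
= -37.0275%.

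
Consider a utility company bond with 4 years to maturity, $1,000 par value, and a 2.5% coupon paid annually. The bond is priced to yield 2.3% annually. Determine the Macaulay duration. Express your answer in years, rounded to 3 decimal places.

3.857 years

Periodic yield y = 0.023. Discount each cash flow and weight by its year:
  t   CF        PV=CF/(1+0.023)^t    t·PV
  1        25.00        24.4379        24.4379
  2        25.00        23.8885        47.7770
  3        25.00        23.3514        70.0542
  4     1,025.00       935.8825     3,743.5300
  Σ                  1,007.5603     3,885.7992
Price P = Σ PV = 1,007.5603.
Macaulay duration = Σ(t·PV) / P = 3,885.7992 / 1,007.5603 = 3.85664 years.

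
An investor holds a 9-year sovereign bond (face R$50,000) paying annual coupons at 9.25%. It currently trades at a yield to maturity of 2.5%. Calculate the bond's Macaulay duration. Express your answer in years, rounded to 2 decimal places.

7.00 years

Periodic yield y = 0.025. Discount each cash flow and weight by its year:
  t   CF        PV=CF/(1+0.025)^t    t·PV
  1     4,625.00     4,512.1951     4,512.1951
  2     4,625.00     4,402.1416     8,804.2832
  3     4,625.00     4,294.7723    12,884.3168
  4     4,625.00     4,190.0217    16,760.0869
  5     4,625.00     4,087.8261    20,439.1304
  6     4,625.00     3,988.1230    23,928.7380
  7     4,625.00     3,890.8517    27,235.9620
  8     4,625.00     3,795.9529    30,367.6231
  9    54,625.00    43,739.7868   393,658.0809
  Σ                 76,901.6712   538,590.4164
Price P = Σ PV = 76,901.6712.
Macaulay duration = Σ(t·PV) / P = 538,590.4164 / 76,901.6712 = 7.00362 years.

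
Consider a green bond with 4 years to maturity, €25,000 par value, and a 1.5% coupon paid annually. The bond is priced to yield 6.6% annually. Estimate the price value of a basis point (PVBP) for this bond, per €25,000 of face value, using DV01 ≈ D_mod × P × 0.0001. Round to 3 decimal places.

€7.556

Periodic yield y = 0.066.
  t   CF        PV=CF/(1+0.066)^t    t·PV
  1       375.00       351.7824       351.7824
  2       375.00       330.0022       660.0044
  3       375.00       309.5706       928.7117
  4    25,375.00    19,650.6641    78,602.6564
  Σ                 20,642.0192    80,543.1549
P = 20,642.0192; D_Mac = 3.90190 yrs; D_mod = 3.66032 yrs.
DV01 ≈ 3.66032 × 20,642.0192 × 0.0001 = 7.555643.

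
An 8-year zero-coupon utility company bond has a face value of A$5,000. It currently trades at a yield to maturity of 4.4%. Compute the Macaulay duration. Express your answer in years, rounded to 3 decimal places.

8.000 years

A zero-coupon bond has a single cash flow at maturity, so its Macaulay duration equals its maturity: 8 years.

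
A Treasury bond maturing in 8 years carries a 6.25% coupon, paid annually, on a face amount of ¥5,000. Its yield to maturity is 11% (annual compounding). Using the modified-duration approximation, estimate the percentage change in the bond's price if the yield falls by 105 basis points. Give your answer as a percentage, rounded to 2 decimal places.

Periodic yield y = 0.11. Modified duration first:
  t   CF        PV=CF/(1+0.11)^t    t·PV
  1       312.50       281.5315       281.5315
  2       312.50       253.6320       507.2640
  3       312.50       228.4973       685.4919
  4       312.50       205.8534       823.4137
  5       312.50       185.4535       927.2677
  6       312.50       167.0753     1,002.4516
  7       312.50       150.5183     1,053.6278
  8     5,312.50     2,305.2345    18,441.8761
  Σ                  3,777.7958    23,722.9243
P = 3,777.7958; D_Mac = 6.27957 yrs; D_mod = 6.27957/(1+0.11) = 5.65727 yrs.
ΔP/P ≈ -D_mod · Δy = -5.65727 × (-0.0105) = +0.059401 = +5.9401%.

+5.94%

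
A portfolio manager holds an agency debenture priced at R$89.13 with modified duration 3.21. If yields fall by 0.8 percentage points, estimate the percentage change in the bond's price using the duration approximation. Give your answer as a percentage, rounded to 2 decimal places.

+2.57%

Duration approximation: ΔP/P ≈ -D_mod · Δy = -3.21 × (-0.008) = +0.025680.
As a percentage: +2.5680%.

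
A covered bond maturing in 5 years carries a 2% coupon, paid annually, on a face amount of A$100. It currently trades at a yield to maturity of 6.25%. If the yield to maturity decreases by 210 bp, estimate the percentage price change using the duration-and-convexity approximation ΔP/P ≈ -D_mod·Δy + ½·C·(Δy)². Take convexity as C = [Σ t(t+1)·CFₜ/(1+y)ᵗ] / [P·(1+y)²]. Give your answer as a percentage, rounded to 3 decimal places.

+10.008%

With y = 0.0625:
  t   CF        PV=CF/(1+0.0625)^t    t·PV        t(t+1)·PV
  1         2.00         1.8824         1.8824           3.7647
  2         2.00         1.7716         3.5433          10.6298
  3         2.00         1.6674         5.0022          20.0090
  4         2.00         1.5693         6.2773          31.3866
  5       102.00        75.3278       376.6392       2,259.8350
  Σ                     82.2186       393.3443       2,325.6250
P = 82.2186; D_Mac = 4.78413 yrs; D_mod = 4.50271 yrs; C = 25.05601.
Duration effect: -4.50271 × (-0.021) = +0.094557
Convexity effect: 0.5 × 25.05601 × (-0.021)² = +0.0055249
ΔP/P ≈ +0.094557 + 0.0055249 = +0.100082 = +10.0082%.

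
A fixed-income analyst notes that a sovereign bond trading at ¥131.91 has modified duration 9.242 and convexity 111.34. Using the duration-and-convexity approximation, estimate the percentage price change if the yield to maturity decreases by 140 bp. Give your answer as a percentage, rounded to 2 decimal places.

Duration effect: -D_mod·Δy = -9.242 × (-0.014) = +0.129388
Convexity effect: ½·C·(Δy)² = 0.5 × 111.34 × (-0.014)² = +0.01091132
ΔP/P ≈ +0.129388 + 0.01091132 = +0.14029932
= +14.029932%.

+14.03%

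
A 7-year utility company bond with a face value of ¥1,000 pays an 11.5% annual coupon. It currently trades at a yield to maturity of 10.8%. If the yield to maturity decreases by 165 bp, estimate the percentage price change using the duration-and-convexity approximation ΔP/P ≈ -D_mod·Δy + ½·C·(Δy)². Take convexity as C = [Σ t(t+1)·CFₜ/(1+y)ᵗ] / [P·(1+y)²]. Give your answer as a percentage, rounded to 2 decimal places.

With y = 0.108:
  t   CF        PV=CF/(1+0.108)^t    t·PV        t(t+1)·PV
  1       115.00       103.7906       103.7906         207.5812
  2       115.00        93.6738       187.3477         562.0430
  3       115.00        84.5432       253.6295       1,014.5181
  4       115.00        76.3025       305.2100       1,526.0501
  5       115.00        68.8651       344.3254       2,065.9523
  6       115.00        62.1526       372.9156       2,610.4091
  7     1,115.00       543.8718     3,807.1026      30,456.8211
  Σ                  1,033.1996     5,374.3214      38,443.3749
P = 1,033.1996; D_Mac = 5.20163 yrs; D_mod = 4.69461 yrs; C = 30.30803.
Duration effect: -4.69461 × (-0.0165) = +0.077461
Convexity effect: 0.5 × 30.30803 × (-0.0165)² = +0.0041257
ΔP/P ≈ +0.077461 + 0.0041257 = +0.081587 = +8.1587%.

+8.16%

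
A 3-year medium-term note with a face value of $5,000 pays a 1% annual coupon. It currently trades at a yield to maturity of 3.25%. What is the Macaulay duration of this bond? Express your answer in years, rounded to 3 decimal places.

2.969 years

Periodic yield y = 0.0325. Discount each cash flow and weight by its year:
  t   CF        PV=CF/(1+0.0325)^t    t·PV
  1        50.00        48.4262        48.4262
  2        50.00        46.9018        93.8037
  3     5,050.00     4,587.9766    13,763.9299
  Σ                  4,683.3046    13,906.1597
Price P = Σ PV = 4,683.3046.
Macaulay duration = Σ(t·PV) / P = 13,906.1597 / 4,683.3046 = 2.96930 years.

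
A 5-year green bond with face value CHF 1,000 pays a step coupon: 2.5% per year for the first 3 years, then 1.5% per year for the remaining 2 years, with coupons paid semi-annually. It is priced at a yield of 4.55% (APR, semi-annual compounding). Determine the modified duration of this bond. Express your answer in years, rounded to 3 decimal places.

4.619 years

Periodic yield y = 0.02275. First find Macaulay duration:
  t   CF        PV=CF/(1+0.02275)^t    t·PV
  1        12.50        12.2220        12.2220
  2        12.50        11.9501        23.9002
  3        12.50        11.6843        35.0528
  4        12.50        11.4244        45.6975
  5        12.50        11.1702        55.8512
  6        12.50        10.9218        65.5306
  7         7.50         6.4073        44.8511
  8         7.50         6.2648        50.1182
  9         7.50         6.1254        55.1288
  10    1,007.50       804.5447     8,045.4469
  Σ                    892.7149     8,433.7992
P = 892.7149; Macaulay duration = 8,433.7992 / 892.7149 = 9.44736 half-year periods = 4.72368 years.
Modified duration = D_Mac / (1 + y) = 4.72368 / 1.02275 = 4.61861 years.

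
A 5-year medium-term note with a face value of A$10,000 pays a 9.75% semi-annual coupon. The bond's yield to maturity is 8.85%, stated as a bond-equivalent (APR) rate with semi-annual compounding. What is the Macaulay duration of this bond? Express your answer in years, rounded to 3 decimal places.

Periodic yield y = 0.04425. Discount each cash flow and weight by its period:
  t   CF        PV=CF/(1+0.04425)^t    t·PV
  1       487.50       466.8422       466.8422
  2       487.50       447.0598       894.1197
  3       487.50       428.1157     1,284.3471
  4       487.50       409.9743     1,639.8974
  5       487.50       392.6017     1,963.0086
  6       487.50       375.9653     2,255.7916
  7       487.50       360.0338     2,520.2364
  8       487.50       344.7774     2,758.2189
  9       487.50       330.1675     2,971.5071
  10   10,487.50     6,801.8513    68,018.5132
  Σ                 10,357.3890    84,772.4822
Price P = Σ PV = 10,357.3890.
Macaulay duration = Σ(t·PV) / P = 84,772.4822 / 10,357.3890 = 8.18473 half-year periods.
In years: 8.18473 / 2 = 4.09237 years.

4.092 years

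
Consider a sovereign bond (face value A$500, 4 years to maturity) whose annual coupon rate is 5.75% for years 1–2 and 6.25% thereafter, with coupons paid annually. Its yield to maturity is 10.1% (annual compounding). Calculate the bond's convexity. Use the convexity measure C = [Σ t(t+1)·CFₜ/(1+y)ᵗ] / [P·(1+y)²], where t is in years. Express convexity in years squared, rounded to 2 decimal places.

14.62

With y = 0.101:
  t   CF        PV=CF/(1+0.101)^t    t·PV        t(t+1)·PV
  1        28.75        26.1126        26.1126          52.2252
  2        28.75        23.7172        47.4344         142.3031
  3        31.25        23.4147        70.2440         280.9761
  4       531.25       361.5344     1,446.1377       7,230.6887
  Σ                    434.7789     1,589.9288       7,706.1931
P = 434.7789.
Convexity = Σ t(t+1)·PV / [P·(1+y)²] = 7,706.1931 / (434.7789 × 1.212201) = 14.62166.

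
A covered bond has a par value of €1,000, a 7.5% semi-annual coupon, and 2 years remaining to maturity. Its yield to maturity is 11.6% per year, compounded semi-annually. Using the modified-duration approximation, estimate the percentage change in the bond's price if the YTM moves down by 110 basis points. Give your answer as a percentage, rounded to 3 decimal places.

Periodic yield y = 0.058. Modified duration first:
  t   CF        PV=CF/(1+0.058)^t    t·PV
  1        37.50        35.4442        35.4442
  2        37.50        33.5012        67.0023
  3        37.50        31.6646        94.9939
  4     1,037.50       828.0288     3,312.1151
  Σ                    928.6388     3,509.5556
P = 928.6388; D_Mac = 3.77925 half-year periods = 1.88962 yrs; D_mod = 1.88962/(1+0.058) = 1.78603 yrs.
ΔP/P ≈ -D_mod · Δy = -1.78603 × (-0.011) = +0.019646 = +1.9646%.

+1.965%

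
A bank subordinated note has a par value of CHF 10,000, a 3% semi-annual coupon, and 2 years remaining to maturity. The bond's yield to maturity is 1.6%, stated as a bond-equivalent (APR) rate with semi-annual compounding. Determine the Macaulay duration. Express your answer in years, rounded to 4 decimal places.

1.9568 years

Periodic yield y = 0.008. Discount each cash flow and weight by its period:
  t   CF        PV=CF/(1+0.008)^t    t·PV
  1       150.00       148.8095       148.8095
  2       150.00       147.6285       295.2570
  3       150.00       146.4568       439.3705
  4    10,150.00     9,831.5935    39,326.3740
  Σ                 10,274.4884    40,209.8110
Price P = Σ PV = 10,274.4884.
Macaulay duration = Σ(t·PV) / P = 40,209.8110 / 10,274.4884 = 3.91356 half-year periods.
In years: 3.91356 / 2 = 1.95678 years.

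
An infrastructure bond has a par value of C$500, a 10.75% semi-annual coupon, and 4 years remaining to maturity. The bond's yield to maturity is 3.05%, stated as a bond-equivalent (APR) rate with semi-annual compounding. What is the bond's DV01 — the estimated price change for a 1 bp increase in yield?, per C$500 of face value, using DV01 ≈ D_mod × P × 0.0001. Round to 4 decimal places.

C$0.2183

Periodic yield y = 0.01525.
  t   CF        PV=CF/(1+0.01525)^t    t·PV
  1       26.875        26.4713        26.4713
  2       26.875        26.0737        52.1474
  3       26.875        25.6820        77.0461
  4       26.875        25.2963       101.1851
  5       26.875        24.9163       124.5815
  6       26.875        24.5420       147.2522
  7       26.875        24.1734       169.2137
  8      526.875       466.7922     3,734.3377
  Σ                    643.9472     4,432.2350
P = 643.9472; D_Mac = 6.88292 half-year periods = 3.44146 yrs; D_mod = 3.38976 yrs.
DV01 ≈ 3.38976 × 643.9472 × 0.0001 = 0.218283.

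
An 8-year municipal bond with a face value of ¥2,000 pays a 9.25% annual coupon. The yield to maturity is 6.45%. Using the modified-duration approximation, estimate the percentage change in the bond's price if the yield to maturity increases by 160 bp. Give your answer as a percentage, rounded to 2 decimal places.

Periodic yield y = 0.0645. Modified duration first:
  t   CF        PV=CF/(1+0.0645)^t    t·PV
  1       185.00       173.7905       173.7905
  2       185.00       163.2602       326.5205
  3       185.00       153.3680       460.1040
  4       185.00       144.0751       576.3006
  5       185.00       135.3454       676.7268
  6       185.00       127.1445       762.8673
  7       185.00       119.4406       836.0844
  8     2,185.00     1,325.2143    10,601.7144
  Σ                  2,341.6387    14,414.1085
P = 2,341.6387; D_Mac = 6.15556 yrs; D_mod = 6.15556/(1+0.0645) = 5.78259 yrs.
ΔP/P ≈ -D_mod · Δy = -5.78259 × (+0.016) = -0.092521 = -9.2521%.

-9.25%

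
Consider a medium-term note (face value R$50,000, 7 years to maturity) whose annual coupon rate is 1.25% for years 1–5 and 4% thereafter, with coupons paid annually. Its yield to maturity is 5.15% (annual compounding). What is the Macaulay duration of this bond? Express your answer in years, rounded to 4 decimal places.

Periodic yield y = 0.0515. Discount each cash flow and weight by its year:
  t   CF        PV=CF/(1+0.0515)^t    t·PV
  1       625.00       594.3890       594.3890
  2       625.00       565.2772     1,130.5544
  3       625.00       537.5912     1,612.7737
  4       625.00       511.2613     2,045.0451
  5       625.00       486.2209     2,431.1046
  6     2,000.00     1,479.7022     8,878.2135
  7    52,000.00    36,587.9776   256,115.8432
  Σ                 40,762.4194   272,807.9234
Price P = Σ PV = 40,762.4194.
Macaulay duration = Σ(t·PV) / P = 272,807.9234 / 40,762.4194 = 6.69263 years.

6.6926 years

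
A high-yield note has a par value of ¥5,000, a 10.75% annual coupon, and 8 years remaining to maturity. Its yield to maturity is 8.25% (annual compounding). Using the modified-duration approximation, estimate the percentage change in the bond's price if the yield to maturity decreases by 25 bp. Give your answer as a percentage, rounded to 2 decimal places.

+1.36%

Periodic yield y = 0.0825. Modified duration first:
  t   CF        PV=CF/(1+0.0825)^t    t·PV
  1       537.50       496.5358       496.5358
  2       537.50       458.6936       917.3872
  3       537.50       423.7354     1,271.2062
  4       537.50       391.4415     1,565.7659
  5       537.50       361.6088     1,808.0438
  6       537.50       334.0497     2,004.2980
  7       537.50       308.5909     2,160.1364
  8     5,537.50     2,936.9091    23,495.2725
  Σ                  5,711.5647    33,718.6458
P = 5,711.5647; D_Mac = 5.90357 yrs; D_mod = 5.90357/(1+0.0825) = 5.45365 yrs.
ΔP/P ≈ -D_mod · Δy = -5.45365 × (-0.0025) = +0.013634 = +1.3634%.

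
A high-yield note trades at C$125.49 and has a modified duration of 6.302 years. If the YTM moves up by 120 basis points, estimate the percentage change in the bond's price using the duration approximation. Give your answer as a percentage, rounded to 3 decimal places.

Duration approximation: ΔP/P ≈ -D_mod · Δy = -6.302 × (+0.012) = -0.075624.
As a percentage: -7.5624%.

-7.562%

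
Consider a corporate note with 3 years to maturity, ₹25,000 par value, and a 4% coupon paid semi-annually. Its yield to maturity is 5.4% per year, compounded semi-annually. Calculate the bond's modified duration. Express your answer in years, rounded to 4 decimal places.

Periodic yield y = 0.027. First find Macaulay duration:
  t   CF        PV=CF/(1+0.027)^t    t·PV
  1       500.00       486.8549       486.8549
  2       500.00       474.0554       948.1108
  3       500.00       461.5924     1,384.7773
  4       500.00       449.4571     1,797.8283
  5       500.00       437.6408     2,188.2039
  6    25,500.00    21,732.8919   130,397.3511
  Σ                 24,042.4925   137,203.1264
P = 24,042.4925; Macaulay duration = 137,203.1264 / 24,042.4925 = 5.70669 half-year periods = 2.85335 years.
Modified duration = D_Mac / (1 + y) = 2.85335 / 1.027 = 2.77833 years.

2.7783 years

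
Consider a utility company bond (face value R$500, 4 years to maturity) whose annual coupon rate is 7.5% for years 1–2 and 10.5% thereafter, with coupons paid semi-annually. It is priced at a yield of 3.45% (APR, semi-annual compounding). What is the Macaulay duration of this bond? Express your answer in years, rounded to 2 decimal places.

Periodic yield y = 0.01725. Discount each cash flow and weight by its period:
  t   CF        PV=CF/(1+0.01725)^t    t·PV
  1        18.75        18.4320        18.4320
  2        18.75        18.1195        36.2390
  3        18.75        17.8122        53.4367
  4        18.75        17.5102        70.0407
  5        26.25        24.0985       120.4927
  6        26.25        23.6899       142.1394
  7        26.25        23.2882       163.0172
  8       526.25       458.9554     3,671.6435
  Σ                    601.9060     4,275.4412
Price P = Σ PV = 601.9060.
Macaulay duration = Σ(t·PV) / P = 4,275.4412 / 601.9060 = 7.10317 half-year periods.
In years: 7.10317 / 2 = 3.55159 years.

3.55 years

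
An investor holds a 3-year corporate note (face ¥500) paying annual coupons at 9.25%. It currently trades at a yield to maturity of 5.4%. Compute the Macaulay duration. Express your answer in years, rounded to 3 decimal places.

2.766 years

Periodic yield y = 0.054. Discount each cash flow and weight by its year:
  t   CF        PV=CF/(1+0.054)^t    t·PV
  1        46.25        43.8805        43.8805
  2        46.25        41.6323        83.2646
  3       546.25       466.5193     1,399.5579
  Σ                    552.0321     1,526.7030
Price P = Σ PV = 552.0321.
Macaulay duration = Σ(t·PV) / P = 1,526.7030 / 552.0321 = 2.76561 years.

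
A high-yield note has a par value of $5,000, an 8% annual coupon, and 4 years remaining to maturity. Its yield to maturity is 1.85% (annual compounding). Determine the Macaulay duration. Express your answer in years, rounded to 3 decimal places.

3.623 years

Periodic yield y = 0.0185. Discount each cash flow and weight by its year:
  t   CF        PV=CF/(1+0.0185)^t    t·PV
  1       400.00       392.7344       392.7344
  2       400.00       385.6008       771.2016
  3       400.00       378.5968     1,135.7903
  4     5,400.00     5,018.2192    20,072.8767
  Σ                  6,175.1512    22,372.6030
Price P = Σ PV = 6,175.1512.
Macaulay duration = Σ(t·PV) / P = 22,372.6030 / 6,175.1512 = 3.62300 years.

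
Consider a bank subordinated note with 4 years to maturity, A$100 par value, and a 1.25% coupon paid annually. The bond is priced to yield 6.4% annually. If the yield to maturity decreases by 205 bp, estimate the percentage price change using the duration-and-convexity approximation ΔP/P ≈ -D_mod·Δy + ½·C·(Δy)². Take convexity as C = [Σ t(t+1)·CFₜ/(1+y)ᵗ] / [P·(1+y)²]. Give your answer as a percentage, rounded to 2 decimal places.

With y = 0.064:
  t   CF        PV=CF/(1+0.064)^t    t·PV        t(t+1)·PV
  1         1.25         1.1748         1.1748           2.3496
  2         1.25         1.1041         2.2083           6.6249
  3         1.25         1.0377         3.1132          12.4528
  4       101.25        79.0003       316.0010       1,580.0052
  Σ                     82.3170       322.4973       1,601.4325
P = 82.3170; D_Mac = 3.91775 yrs; D_mod = 3.68210 yrs; C = 17.18447.
Duration effect: -3.68210 × (-0.0205) = +0.075483
Convexity effect: 0.5 × 17.18447 × (-0.0205)² = +0.0036109
ΔP/P ≈ +0.075483 + 0.0036109 = +0.079094 = +7.9094%.

+7.91%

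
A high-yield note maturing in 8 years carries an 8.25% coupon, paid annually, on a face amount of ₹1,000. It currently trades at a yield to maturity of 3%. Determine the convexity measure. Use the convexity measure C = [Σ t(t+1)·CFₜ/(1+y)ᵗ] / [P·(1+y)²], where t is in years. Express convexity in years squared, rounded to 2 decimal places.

50.50

With y = 0.03:
  t   CF        PV=CF/(1+0.03)^t    t·PV        t(t+1)·PV
  1        82.50        80.0971        80.0971         160.1942
  2        82.50        77.7642       155.5283         466.5850
  3        82.50        75.4992       226.4976         905.9902
  4        82.50        73.3002       293.2007       1,466.0036
  5        82.50        71.1652       355.8261       2,134.9567
  6        82.50        69.0925       414.5547       2,901.8829
  7        82.50        67.0800       469.5603       3,756.4828
  8     1,082.50       854.5355     6,836.2840      61,526.5557
  Σ                  1,368.5338     8,831.5488      73,318.6512
P = 1,368.5338.
Convexity = Σ t(t+1)·PV / [P·(1+y)²] = 73,318.6512 / (1,368.5338 × 1.060900) = 50.49920.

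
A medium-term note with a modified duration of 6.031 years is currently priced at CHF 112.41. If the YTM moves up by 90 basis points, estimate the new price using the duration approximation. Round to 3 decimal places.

Duration approximation: ΔP/P ≈ -D_mod · Δy = -6.031 × (+0.009) = -0.054279.
New price ≈ 112.41 × (1 - 0.054279) = 106.30849761.

CHF 106.308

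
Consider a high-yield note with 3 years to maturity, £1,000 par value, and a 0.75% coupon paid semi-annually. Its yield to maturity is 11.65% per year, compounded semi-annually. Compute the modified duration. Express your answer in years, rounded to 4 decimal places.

Periodic yield y = 0.05825. First find Macaulay duration:
  t   CF        PV=CF/(1+0.05825)^t    t·PV
  1         3.75         3.5436         3.5436
  2         3.75         3.3485         6.6971
  3         3.75         3.1642         9.4927
  4         3.75         2.9900        11.9602
  5         3.75         2.8255        14.1273
  6     1,003.75       714.6541     4,287.9247
  Σ                    730.5260     4,333.7455
P = 730.5260; Macaulay duration = 4,333.7455 / 730.5260 = 5.93236 half-year periods = 2.96618 years.
Modified duration = D_Mac / (1 + y) = 2.96618 / 1.05825 = 2.80291 years.

2.8029 years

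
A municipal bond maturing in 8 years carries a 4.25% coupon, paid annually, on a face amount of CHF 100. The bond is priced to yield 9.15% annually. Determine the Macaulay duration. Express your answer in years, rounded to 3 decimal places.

6.733 years

Periodic yield y = 0.0915. Discount each cash flow and weight by its year:
  t   CF        PV=CF/(1+0.0915)^t    t·PV
  1         4.25         3.8937         3.8937
  2         4.25         3.5673         7.1346
  3         4.25         3.2683         9.8048
  4         4.25         2.9943        11.9772
  5         4.25         2.7433        13.7164
  6         4.25         2.5133        15.0799
  7         4.25         2.3026        16.1184
  8       104.25        51.7471       413.9769
  Σ                     73.0299       491.7019
Price P = Σ PV = 73.0299.
Macaulay duration = Σ(t·PV) / P = 491.7019 / 73.0299 = 6.73288 years.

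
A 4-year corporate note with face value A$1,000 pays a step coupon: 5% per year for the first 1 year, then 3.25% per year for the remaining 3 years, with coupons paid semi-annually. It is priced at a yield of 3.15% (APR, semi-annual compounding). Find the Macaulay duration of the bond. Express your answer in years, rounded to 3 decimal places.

Periodic yield y = 0.01575. Discount each cash flow and weight by its period:
  t   CF        PV=CF/(1+0.01575)^t    t·PV
  1        25.00        24.6124        24.6124
  2        25.00        24.2307        48.4614
  3        16.25        15.5058        46.5173
  4        16.25        15.2653        61.0613
  5        16.25        15.0286        75.1431
  6        16.25        14.7956        88.7736
  7        16.25        14.5662       101.9632
  8     1,016.25       896.8213     7,174.5703
  Σ                  1,020.8258     7,621.1026
Price P = Σ PV = 1,020.8258.
Macaulay duration = Σ(t·PV) / P = 7,621.1026 / 1,020.8258 = 7.46562 half-year periods.
In years: 7.46562 / 2 = 3.73281 years.

3.733 years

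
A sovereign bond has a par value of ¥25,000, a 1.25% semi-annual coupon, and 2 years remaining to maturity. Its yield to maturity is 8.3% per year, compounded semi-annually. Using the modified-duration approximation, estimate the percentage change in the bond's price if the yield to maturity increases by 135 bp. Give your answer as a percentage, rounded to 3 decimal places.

-2.566%

Periodic yield y = 0.0415. Modified duration first:
  t   CF        PV=CF/(1+0.0415)^t    t·PV
  1       156.25       150.0240       150.0240
  2       156.25       144.0461       288.0922
  3       156.25       138.3064       414.9191
  4    25,156.25    21,380.0544    85,520.2174
  Σ                 21,812.4308    86,373.2527
P = 21,812.4308; D_Mac = 3.95982 half-year periods = 1.97991 yrs; D_mod = 1.97991/(1+0.0415) = 1.90102 yrs.
ΔP/P ≈ -D_mod · Δy = -1.90102 × (+0.0135) = -0.025664 = -2.5664%.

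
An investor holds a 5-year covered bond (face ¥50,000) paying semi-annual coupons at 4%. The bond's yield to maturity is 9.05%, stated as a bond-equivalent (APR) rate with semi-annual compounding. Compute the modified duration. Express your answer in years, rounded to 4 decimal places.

4.3241 years

Periodic yield y = 0.04525. First find Macaulay duration:
  t   CF        PV=CF/(1+0.04525)^t    t·PV
  1     1,000.00       956.7089       956.7089
  2     1,000.00       915.2920     1,830.5839
  3     1,000.00       875.6680     2,627.0040
  4     1,000.00       837.7594     3,351.0375
  5     1,000.00       801.4919     4,007.4593
  6     1,000.00       766.7944     4,600.7665
  7     1,000.00       733.5991     5,135.1934
  8     1,000.00       701.8408     5,614.7261
  9     1,000.00       671.4573     6,043.1159
  10   51,000.00    32,761.8497   327,618.4972
  Σ                 40,022.4614   361,785.0928
P = 40,022.4614; Macaulay duration = 361,785.0928 / 40,022.4614 = 9.03955 half-year periods = 4.51978 years.
Modified duration = D_Mac / (1 + y) = 4.51978 / 1.04525 = 4.32411 years.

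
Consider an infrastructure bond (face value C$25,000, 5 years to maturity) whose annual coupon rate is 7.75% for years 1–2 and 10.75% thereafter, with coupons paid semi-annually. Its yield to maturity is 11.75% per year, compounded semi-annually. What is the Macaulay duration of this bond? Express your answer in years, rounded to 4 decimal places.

Periodic yield y = 0.05875. Discount each cash flow and weight by its period:
  t   CF        PV=CF/(1+0.05875)^t    t·PV
  1       968.75       914.9941       914.9941
  2       968.75       864.2211     1,728.4422
  3       968.75       816.2655     2,448.7965
  4       968.75       770.9710     3,083.8839
  5     1,343.75     1,010.0697     5,050.3487
  6     1,343.75       954.0210     5,724.1260
  7     1,343.75       901.0824     6,307.5769
  8     1,343.75       851.0814     6,808.6511
  9     1,343.75       803.8549     7,234.6942
  10   26,343.75    14,884.8123   148,848.1231
  Σ                 22,771.3734   188,149.6367
Price P = Σ PV = 22,771.3734.
Macaulay duration = Σ(t·PV) / P = 188,149.6367 / 22,771.3734 = 8.26255 half-year periods.
In years: 8.26255 / 2 = 4.13128 years.

4.1313 years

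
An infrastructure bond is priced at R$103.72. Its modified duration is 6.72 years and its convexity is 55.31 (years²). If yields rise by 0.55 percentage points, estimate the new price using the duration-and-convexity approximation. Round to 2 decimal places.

Duration effect: -D_mod·Δy = -6.72 × (+0.0055) = -0.036960
Convexity effect: ½·C·(Δy)² = 0.5 × 55.31 × (0.0055)² = +0.00083656375
ΔP/P ≈ -0.036960 + 0.00083656375 = -0.03612343625
New price ≈ 103.72 × (1 - 0.03612343625) = 99.97327719215.

R$99.97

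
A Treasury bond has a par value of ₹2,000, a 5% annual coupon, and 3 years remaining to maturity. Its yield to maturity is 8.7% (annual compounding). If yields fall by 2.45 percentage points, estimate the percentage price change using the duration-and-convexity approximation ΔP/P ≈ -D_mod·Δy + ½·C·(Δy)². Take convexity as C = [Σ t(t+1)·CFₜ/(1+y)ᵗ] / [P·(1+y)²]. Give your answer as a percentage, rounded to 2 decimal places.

With y = 0.087:
  t   CF        PV=CF/(1+0.087)^t    t·PV        t(t+1)·PV
  1       100.00        91.9963        91.9963         183.9926
  2       100.00        84.6332       169.2665         507.7994
  3     2,100.00     1,635.0486     4,905.1458      19,620.5830
  Σ                  1,811.6781     5,166.4085      20,312.3751
P = 1,811.6781; D_Mac = 2.85173 yrs; D_mod = 2.62348 yrs; C = 9.48900.
Duration effect: -2.62348 × (-0.0245) = +0.064275
Convexity effect: 0.5 × 9.48900 × (-0.0245)² = +0.0028479
ΔP/P ≈ +0.064275 + 0.0028479 = +0.067123 = +6.7123%.

+6.71%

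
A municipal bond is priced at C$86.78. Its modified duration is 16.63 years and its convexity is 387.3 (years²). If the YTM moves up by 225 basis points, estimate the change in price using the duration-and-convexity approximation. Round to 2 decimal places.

-C$23.96

Duration effect: -D_mod·Δy = -16.63 × (+0.0225) = -0.374175
Convexity effect: ½·C·(Δy)² = 0.5 × 387.3 × (0.0225)² = +0.0980353125
ΔP/P ≈ -0.374175 + 0.0980353125 = -0.2761396875
ΔP ≈ 86.78 × (-0.2761396875) = -23.96340208125.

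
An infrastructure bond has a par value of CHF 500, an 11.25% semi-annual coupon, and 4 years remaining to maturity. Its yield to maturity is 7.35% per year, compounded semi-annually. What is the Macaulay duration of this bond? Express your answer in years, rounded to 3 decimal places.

Periodic yield y = 0.03675. Discount each cash flow and weight by its period:
  t   CF        PV=CF/(1+0.03675)^t    t·PV
  1       28.125        27.1280        27.1280
  2       28.125        26.1664        52.3329
  3       28.125        25.2389        75.7167
  4       28.125        24.3442        97.3770
  5       28.125        23.4813       117.4065
  6       28.125        22.6490       135.8938
  7       28.125        21.8461       152.9228
  8      528.125       395.6803     3,165.4420
  Σ                    566.5343     3,824.2197
Price P = Σ PV = 566.5343.
Macaulay duration = Σ(t·PV) / P = 3,824.2197 / 566.5343 = 6.75020 half-year periods.
In years: 6.75020 / 2 = 3.37510 years.

3.375 years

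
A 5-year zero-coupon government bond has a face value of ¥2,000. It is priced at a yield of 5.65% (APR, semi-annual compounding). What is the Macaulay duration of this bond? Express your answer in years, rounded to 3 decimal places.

5.000 years

A zero-coupon bond has a single cash flow at maturity, so its Macaulay duration equals its maturity: 5 years.
(Equivalently: 10 semi-annual periods ÷ 2 = 5 years.)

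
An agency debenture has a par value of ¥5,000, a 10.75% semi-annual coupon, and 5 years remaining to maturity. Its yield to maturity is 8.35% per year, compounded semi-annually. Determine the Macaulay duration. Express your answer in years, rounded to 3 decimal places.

Periodic yield y = 0.04175. Discount each cash flow and weight by its period:
  t   CF        PV=CF/(1+0.04175)^t    t·PV
  1       268.75       257.9794       257.9794
  2       268.75       247.6404       495.2808
  3       268.75       237.7157       713.1472
  4       268.75       228.1889       912.7554
  5       268.75       219.0438     1,095.2189
  6       268.75       210.2652     1,261.5913
  7       268.75       201.8385     1,412.8692
  8       268.75       193.7494     1,549.9953
  9       268.75       185.9846     1,673.8610
  10    5,268.75     3,500.0359    35,000.3591
  Σ                  5,482.4417    44,373.0576
Price P = Σ PV = 5,482.4417.
Macaulay duration = Σ(t·PV) / P = 44,373.0576 / 5,482.4417 = 8.09367 half-year periods.
In years: 8.09367 / 2 = 4.04683 years.

4.047 years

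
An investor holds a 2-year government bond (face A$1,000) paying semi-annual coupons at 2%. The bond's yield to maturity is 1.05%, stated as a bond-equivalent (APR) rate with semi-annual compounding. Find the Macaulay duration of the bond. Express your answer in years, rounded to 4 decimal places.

1.9708 years

Periodic yield y = 0.00525. Discount each cash flow and weight by its period:
  t   CF        PV=CF/(1+0.00525)^t    t·PV
  1        10.00         9.9478         9.9478
  2        10.00         9.8958        19.7916
  3        10.00         9.8441        29.5324
  4     1,010.00       989.0655     3,956.2619
  Σ                  1,018.7532     4,015.5338
Price P = Σ PV = 1,018.7532.
Macaulay duration = Σ(t·PV) / P = 4,015.5338 / 1,018.7532 = 3.94162 half-year periods.
In years: 3.94162 / 2 = 1.97081 years.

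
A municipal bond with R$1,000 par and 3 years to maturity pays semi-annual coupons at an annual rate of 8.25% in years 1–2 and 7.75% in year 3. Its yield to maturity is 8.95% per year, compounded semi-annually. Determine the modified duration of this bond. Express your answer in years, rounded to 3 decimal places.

2.599 years

Periodic yield y = 0.04475. First find Macaulay duration:
  t   CF        PV=CF/(1+0.04475)^t    t·PV
  1        41.25        39.4831        39.4831
  2        41.25        37.7919        75.5839
  3        41.25        36.1732       108.5196
  4        41.25        34.6238       138.4951
  5        38.75        31.1322       155.6610
  6     1,038.75       798.7976     4,792.7857
  Σ                    978.0018     5,310.5284
P = 978.0018; Macaulay duration = 5,310.5284 / 978.0018 = 5.42998 half-year periods = 2.71499 years.
Modified duration = D_Mac / (1 + y) = 2.71499 / 1.04475 = 2.59870 years.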